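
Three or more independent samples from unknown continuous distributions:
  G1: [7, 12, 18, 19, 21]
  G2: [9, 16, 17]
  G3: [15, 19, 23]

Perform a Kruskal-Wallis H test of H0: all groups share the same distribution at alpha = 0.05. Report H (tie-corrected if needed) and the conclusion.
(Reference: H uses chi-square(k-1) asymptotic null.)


Step 1: Combine all N = 11 observations and assign midranks.
sorted (value, group, rank): (7,G1,1), (9,G2,2), (12,G1,3), (15,G3,4), (16,G2,5), (17,G2,6), (18,G1,7), (19,G1,8.5), (19,G3,8.5), (21,G1,10), (23,G3,11)
Step 2: Sum ranks within each group.
R_1 = 29.5 (n_1 = 5)
R_2 = 13 (n_2 = 3)
R_3 = 23.5 (n_3 = 3)
Step 3: H = 12/(N(N+1)) * sum(R_i^2/n_i) - 3(N+1)
     = 12/(11*12) * (29.5^2/5 + 13^2/3 + 23.5^2/3) - 3*12
     = 0.090909 * 414.467 - 36
     = 1.678788.
Step 4: Ties present; correction factor C = 1 - 6/(11^3 - 11) = 0.995455. Corrected H = 1.678788 / 0.995455 = 1.686454.
Step 5: Under H0, H ~ chi^2(2); p-value = 0.430320.
Step 6: alpha = 0.05. fail to reject H0.

H = 1.6865, df = 2, p = 0.430320, fail to reject H0.


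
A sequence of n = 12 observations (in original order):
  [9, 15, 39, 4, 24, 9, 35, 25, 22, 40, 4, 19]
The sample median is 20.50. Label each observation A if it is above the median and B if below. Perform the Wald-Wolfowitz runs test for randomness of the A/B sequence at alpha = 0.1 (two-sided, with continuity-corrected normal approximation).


Step 1: Compute median = 20.50; label A = above, B = below.
Labels in order: BBABABAAAABB  (n_A = 6, n_B = 6)
Step 2: Count runs R = 7.
Step 3: Under H0 (random ordering), E[R] = 2*n_A*n_B/(n_A+n_B) + 1 = 2*6*6/12 + 1 = 7.0000.
        Var[R] = 2*n_A*n_B*(2*n_A*n_B - n_A - n_B) / ((n_A+n_B)^2 * (n_A+n_B-1)) = 4320/1584 = 2.7273.
        SD[R] = 1.6514.
Step 4: R = E[R], so z = 0 with no continuity correction.
Step 5: Two-sided p-value via normal approximation = 2*(1 - Phi(|z|)) = 1.000000.
Step 6: alpha = 0.1. fail to reject H0.

R = 7, z = 0.0000, p = 1.000000, fail to reject H0.


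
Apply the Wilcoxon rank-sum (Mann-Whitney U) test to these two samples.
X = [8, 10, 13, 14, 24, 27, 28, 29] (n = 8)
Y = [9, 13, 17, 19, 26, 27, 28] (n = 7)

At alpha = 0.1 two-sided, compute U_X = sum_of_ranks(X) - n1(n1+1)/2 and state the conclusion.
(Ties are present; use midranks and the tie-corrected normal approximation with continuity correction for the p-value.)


Step 1: Combine and sort all 15 observations; assign midranks.
sorted (value, group): (8,X), (9,Y), (10,X), (13,X), (13,Y), (14,X), (17,Y), (19,Y), (24,X), (26,Y), (27,X), (27,Y), (28,X), (28,Y), (29,X)
ranks: 8->1, 9->2, 10->3, 13->4.5, 13->4.5, 14->6, 17->7, 19->8, 24->9, 26->10, 27->11.5, 27->11.5, 28->13.5, 28->13.5, 29->15
Step 2: Rank sum for X: R1 = 1 + 3 + 4.5 + 6 + 9 + 11.5 + 13.5 + 15 = 63.5.
Step 3: U_X = R1 - n1(n1+1)/2 = 63.5 - 8*9/2 = 63.5 - 36 = 27.5.
       U_Y = n1*n2 - U_X = 56 - 27.5 = 28.5.
Step 4: Ties are present, so use the tie-corrected normal approximation (with continuity correction) for the p-value.
Step 5: p-value = 1.000000; compare to alpha = 0.1. fail to reject H0.

U_X = 27.5, p = 1.000000, fail to reject H0 at alpha = 0.1.


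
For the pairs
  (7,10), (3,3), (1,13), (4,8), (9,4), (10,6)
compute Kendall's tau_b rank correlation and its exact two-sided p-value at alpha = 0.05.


Step 1: Enumerate the 15 unordered pairs (i,j) with i<j and classify each by sign(x_j-x_i) * sign(y_j-y_i).
  (1,2):dx=-4,dy=-7->C; (1,3):dx=-6,dy=+3->D; (1,4):dx=-3,dy=-2->C; (1,5):dx=+2,dy=-6->D
  (1,6):dx=+3,dy=-4->D; (2,3):dx=-2,dy=+10->D; (2,4):dx=+1,dy=+5->C; (2,5):dx=+6,dy=+1->C
  (2,6):dx=+7,dy=+3->C; (3,4):dx=+3,dy=-5->D; (3,5):dx=+8,dy=-9->D; (3,6):dx=+9,dy=-7->D
  (4,5):dx=+5,dy=-4->D; (4,6):dx=+6,dy=-2->D; (5,6):dx=+1,dy=+2->C
Step 2: C = 6, D = 9, total pairs = 15.
Step 3: tau = (C - D)/(n(n-1)/2) = (6 - 9)/15 = -0.200000.
Step 4: Exact two-sided p-value (enumerate n! = 720 permutations of y under H0): p = 0.719444.
Step 5: alpha = 0.05. fail to reject H0.

tau_b = -0.2000 (C=6, D=9), p = 0.719444, fail to reject H0.


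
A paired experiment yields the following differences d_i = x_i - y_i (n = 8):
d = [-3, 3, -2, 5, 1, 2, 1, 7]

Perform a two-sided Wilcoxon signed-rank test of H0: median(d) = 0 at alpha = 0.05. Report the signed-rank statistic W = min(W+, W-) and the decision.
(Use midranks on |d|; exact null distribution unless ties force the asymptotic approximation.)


Step 1: Drop any zero differences (none here) and take |d_i|.
|d| = [3, 3, 2, 5, 1, 2, 1, 7]
Step 2: Midrank |d_i| (ties get averaged ranks).
ranks: |3|->5.5, |3|->5.5, |2|->3.5, |5|->7, |1|->1.5, |2|->3.5, |1|->1.5, |7|->8
Step 3: Attach original signs; sum ranks with positive sign and with negative sign.
W+ = 5.5 + 7 + 1.5 + 3.5 + 1.5 + 8 = 27
W- = 5.5 + 3.5 = 9
(Check: W+ + W- = 36 should equal n(n+1)/2 = 36.)
Step 4: Test statistic W = min(W+, W-) = 9.
Step 5: Ties in |d|, so use the tie-corrected normal approximation.
        E[W] = n(n+1)/4 = 8*9/4 = 18.
        Tie groups: |d|=1 (t=2), |d|=2 (t=2), |d|=3 (t=2); sum(t^3 - t) = 18.
        Var[W] = n(n+1)(2n+1)/24 - sum(t^3-t)/48 = 1224/24 - 18/48 = 50.625.
        z = (W - E[W]) / sqrt(Var[W]) = (9 - 18) / 7.1151 = -1.2649.
        Two-sided p = 2*Phi(z) = 0.205903.
Step 6: alpha = 0.05. fail to reject H0.

W+ = 27, W- = 9, W = min = 9, p = 0.205903, fail to reject H0.


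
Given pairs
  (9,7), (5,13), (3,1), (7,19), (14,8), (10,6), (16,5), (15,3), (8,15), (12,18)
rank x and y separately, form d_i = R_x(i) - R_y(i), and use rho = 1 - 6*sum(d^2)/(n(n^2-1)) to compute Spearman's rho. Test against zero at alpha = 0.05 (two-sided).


Step 1: Rank x and y separately (midranks; no ties here).
rank(x): 9->5, 5->2, 3->1, 7->3, 14->8, 10->6, 16->10, 15->9, 8->4, 12->7
rank(y): 7->5, 13->7, 1->1, 19->10, 8->6, 6->4, 5->3, 3->2, 15->8, 18->9
Step 2: d_i = R_x(i) - R_y(i); compute d_i^2.
  (5-5)^2=0, (2-7)^2=25, (1-1)^2=0, (3-10)^2=49, (8-6)^2=4, (6-4)^2=4, (10-3)^2=49, (9-2)^2=49, (4-8)^2=16, (7-9)^2=4
sum(d^2) = 200.
Step 3: rho = 1 - 6*200 / (10*(10^2 - 1)) = 1 - 1200/990 = -0.212121.
Step 4: Under H0, t = rho * sqrt((n-2)/(1-rho^2)) = -0.6139 ~ t(8).
Step 5: Two-sided p-value from the t-distribution with 8 df = 0.556306.
Step 6: alpha = 0.05. fail to reject H0.

rho = -0.2121, p = 0.556306, fail to reject H0 at alpha = 0.05.


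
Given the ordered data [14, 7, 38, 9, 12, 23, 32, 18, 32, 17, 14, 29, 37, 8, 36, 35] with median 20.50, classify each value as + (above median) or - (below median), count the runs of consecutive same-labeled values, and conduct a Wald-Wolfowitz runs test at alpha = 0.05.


Step 1: Compute median = 20.50; label A = above, B = below.
Labels in order: BBABBAABABBAABAA  (n_A = 8, n_B = 8)
Step 2: Count runs R = 10.
Step 3: Under H0 (random ordering), E[R] = 2*n_A*n_B/(n_A+n_B) + 1 = 2*8*8/16 + 1 = 9.0000.
        Var[R] = 2*n_A*n_B*(2*n_A*n_B - n_A - n_B) / ((n_A+n_B)^2 * (n_A+n_B-1)) = 14336/3840 = 3.7333.
        SD[R] = 1.9322.
Step 4: Continuity-corrected z = (R - 0.5 - E[R]) / SD[R] = (10 - 0.5 - 9.0000) / 1.9322 = 0.2588.
Step 5: Two-sided p-value via normal approximation = 2*(1 - Phi(|z|)) = 0.795809.
Step 6: alpha = 0.05. fail to reject H0.

R = 10, z = 0.2588, p = 0.795809, fail to reject H0.


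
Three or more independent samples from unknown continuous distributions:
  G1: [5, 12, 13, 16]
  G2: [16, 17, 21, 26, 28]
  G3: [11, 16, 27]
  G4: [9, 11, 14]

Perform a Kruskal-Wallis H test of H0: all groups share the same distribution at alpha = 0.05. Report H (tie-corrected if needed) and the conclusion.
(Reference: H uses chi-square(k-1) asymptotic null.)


Step 1: Combine all N = 15 observations and assign midranks.
sorted (value, group, rank): (5,G1,1), (9,G4,2), (11,G3,3.5), (11,G4,3.5), (12,G1,5), (13,G1,6), (14,G4,7), (16,G1,9), (16,G2,9), (16,G3,9), (17,G2,11), (21,G2,12), (26,G2,13), (27,G3,14), (28,G2,15)
Step 2: Sum ranks within each group.
R_1 = 21 (n_1 = 4)
R_2 = 60 (n_2 = 5)
R_3 = 26.5 (n_3 = 3)
R_4 = 12.5 (n_4 = 3)
Step 3: H = 12/(N(N+1)) * sum(R_i^2/n_i) - 3(N+1)
     = 12/(15*16) * (21^2/4 + 60^2/5 + 26.5^2/3 + 12.5^2/3) - 3*16
     = 0.050000 * 1116.42 - 48
     = 7.820833.
Step 4: Ties present; correction factor C = 1 - 30/(15^3 - 15) = 0.991071. Corrected H = 7.820833 / 0.991071 = 7.891291.
Step 5: Under H0, H ~ chi^2(3); p-value = 0.048313.
Step 6: alpha = 0.05. reject H0.

H = 7.8913, df = 3, p = 0.048313, reject H0.


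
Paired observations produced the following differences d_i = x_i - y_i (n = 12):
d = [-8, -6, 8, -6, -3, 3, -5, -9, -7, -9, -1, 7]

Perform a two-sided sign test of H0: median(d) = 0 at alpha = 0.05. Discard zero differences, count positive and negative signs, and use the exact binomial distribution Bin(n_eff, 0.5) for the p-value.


Step 1: Discard zero differences. Original n = 12; n_eff = number of nonzero differences = 12.
Nonzero differences (with sign): -8, -6, +8, -6, -3, +3, -5, -9, -7, -9, -1, +7
Step 2: Count signs: positive = 3, negative = 9.
Step 3: Under H0: P(positive) = 0.5, so the number of positives S ~ Bin(12, 0.5).
Step 4: Two-sided exact p-value = sum of Bin(12,0.5) probabilities at or below the observed probability = 0.145996.
Step 5: alpha = 0.05. fail to reject H0.

n_eff = 12, pos = 3, neg = 9, p = 0.145996, fail to reject H0.


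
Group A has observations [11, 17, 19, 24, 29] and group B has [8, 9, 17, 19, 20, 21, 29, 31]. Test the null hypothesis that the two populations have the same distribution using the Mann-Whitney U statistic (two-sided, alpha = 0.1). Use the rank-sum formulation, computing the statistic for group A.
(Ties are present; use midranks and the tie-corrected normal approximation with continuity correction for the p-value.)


Step 1: Combine and sort all 13 observations; assign midranks.
sorted (value, group): (8,Y), (9,Y), (11,X), (17,X), (17,Y), (19,X), (19,Y), (20,Y), (21,Y), (24,X), (29,X), (29,Y), (31,Y)
ranks: 8->1, 9->2, 11->3, 17->4.5, 17->4.5, 19->6.5, 19->6.5, 20->8, 21->9, 24->10, 29->11.5, 29->11.5, 31->13
Step 2: Rank sum for X: R1 = 3 + 4.5 + 6.5 + 10 + 11.5 = 35.5.
Step 3: U_X = R1 - n1(n1+1)/2 = 35.5 - 5*6/2 = 35.5 - 15 = 20.5.
       U_Y = n1*n2 - U_X = 40 - 20.5 = 19.5.
Step 4: Ties are present, so use the tie-corrected normal approximation (with continuity correction) for the p-value.
Step 5: p-value = 1.000000; compare to alpha = 0.1. fail to reject H0.

U_X = 20.5, p = 1.000000, fail to reject H0 at alpha = 0.1.


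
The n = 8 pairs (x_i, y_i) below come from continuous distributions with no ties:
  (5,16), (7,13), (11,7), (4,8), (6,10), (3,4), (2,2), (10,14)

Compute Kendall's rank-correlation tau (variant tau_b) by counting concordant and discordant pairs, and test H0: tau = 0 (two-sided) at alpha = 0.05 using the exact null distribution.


Step 1: Enumerate the 28 unordered pairs (i,j) with i<j and classify each by sign(x_j-x_i) * sign(y_j-y_i).
  (1,2):dx=+2,dy=-3->D; (1,3):dx=+6,dy=-9->D; (1,4):dx=-1,dy=-8->C; (1,5):dx=+1,dy=-6->D
  (1,6):dx=-2,dy=-12->C; (1,7):dx=-3,dy=-14->C; (1,8):dx=+5,dy=-2->D; (2,3):dx=+4,dy=-6->D
  (2,4):dx=-3,dy=-5->C; (2,5):dx=-1,dy=-3->C; (2,6):dx=-4,dy=-9->C; (2,7):dx=-5,dy=-11->C
  (2,8):dx=+3,dy=+1->C; (3,4):dx=-7,dy=+1->D; (3,5):dx=-5,dy=+3->D; (3,6):dx=-8,dy=-3->C
  (3,7):dx=-9,dy=-5->C; (3,8):dx=-1,dy=+7->D; (4,5):dx=+2,dy=+2->C; (4,6):dx=-1,dy=-4->C
  (4,7):dx=-2,dy=-6->C; (4,8):dx=+6,dy=+6->C; (5,6):dx=-3,dy=-6->C; (5,7):dx=-4,dy=-8->C
  (5,8):dx=+4,dy=+4->C; (6,7):dx=-1,dy=-2->C; (6,8):dx=+7,dy=+10->C; (7,8):dx=+8,dy=+12->C
Step 2: C = 20, D = 8, total pairs = 28.
Step 3: tau = (C - D)/(n(n-1)/2) = (20 - 8)/28 = 0.428571.
Step 4: Exact two-sided p-value (enumerate n! = 40320 permutations of y under H0): p = 0.178869.
Step 5: alpha = 0.05. fail to reject H0.

tau_b = 0.4286 (C=20, D=8), p = 0.178869, fail to reject H0.


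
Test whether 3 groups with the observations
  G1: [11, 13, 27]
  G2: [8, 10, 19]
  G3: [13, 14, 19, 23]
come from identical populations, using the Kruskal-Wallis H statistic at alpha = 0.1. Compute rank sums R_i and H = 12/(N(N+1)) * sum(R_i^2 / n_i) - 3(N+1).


Step 1: Combine all N = 10 observations and assign midranks.
sorted (value, group, rank): (8,G2,1), (10,G2,2), (11,G1,3), (13,G1,4.5), (13,G3,4.5), (14,G3,6), (19,G2,7.5), (19,G3,7.5), (23,G3,9), (27,G1,10)
Step 2: Sum ranks within each group.
R_1 = 17.5 (n_1 = 3)
R_2 = 10.5 (n_2 = 3)
R_3 = 27 (n_3 = 4)
Step 3: H = 12/(N(N+1)) * sum(R_i^2/n_i) - 3(N+1)
     = 12/(10*11) * (17.5^2/3 + 10.5^2/3 + 27^2/4) - 3*11
     = 0.109091 * 321.083 - 33
     = 2.027273.
Step 4: Ties present; correction factor C = 1 - 12/(10^3 - 10) = 0.987879. Corrected H = 2.027273 / 0.987879 = 2.052147.
Step 5: Under H0, H ~ chi^2(2); p-value = 0.358411.
Step 6: alpha = 0.1. fail to reject H0.

H = 2.0521, df = 2, p = 0.358411, fail to reject H0.


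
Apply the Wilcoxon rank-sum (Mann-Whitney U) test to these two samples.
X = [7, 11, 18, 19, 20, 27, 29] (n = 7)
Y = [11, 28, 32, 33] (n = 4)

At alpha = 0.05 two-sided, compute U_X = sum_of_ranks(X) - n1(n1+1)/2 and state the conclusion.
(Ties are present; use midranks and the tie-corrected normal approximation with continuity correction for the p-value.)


Step 1: Combine and sort all 11 observations; assign midranks.
sorted (value, group): (7,X), (11,X), (11,Y), (18,X), (19,X), (20,X), (27,X), (28,Y), (29,X), (32,Y), (33,Y)
ranks: 7->1, 11->2.5, 11->2.5, 18->4, 19->5, 20->6, 27->7, 28->8, 29->9, 32->10, 33->11
Step 2: Rank sum for X: R1 = 1 + 2.5 + 4 + 5 + 6 + 7 + 9 = 34.5.
Step 3: U_X = R1 - n1(n1+1)/2 = 34.5 - 7*8/2 = 34.5 - 28 = 6.5.
       U_Y = n1*n2 - U_X = 28 - 6.5 = 21.5.
Step 4: Ties are present, so use the tie-corrected normal approximation (with continuity correction) for the p-value.
Step 5: p-value = 0.184875; compare to alpha = 0.05. fail to reject H0.

U_X = 6.5, p = 0.184875, fail to reject H0 at alpha = 0.05.


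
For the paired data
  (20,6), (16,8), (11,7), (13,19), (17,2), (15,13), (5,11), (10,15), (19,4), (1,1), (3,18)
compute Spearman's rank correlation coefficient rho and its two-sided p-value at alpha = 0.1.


Step 1: Rank x and y separately (midranks; no ties here).
rank(x): 20->11, 16->8, 11->5, 13->6, 17->9, 15->7, 5->3, 10->4, 19->10, 1->1, 3->2
rank(y): 6->4, 8->6, 7->5, 19->11, 2->2, 13->8, 11->7, 15->9, 4->3, 1->1, 18->10
Step 2: d_i = R_x(i) - R_y(i); compute d_i^2.
  (11-4)^2=49, (8-6)^2=4, (5-5)^2=0, (6-11)^2=25, (9-2)^2=49, (7-8)^2=1, (3-7)^2=16, (4-9)^2=25, (10-3)^2=49, (1-1)^2=0, (2-10)^2=64
sum(d^2) = 282.
Step 3: rho = 1 - 6*282 / (11*(11^2 - 1)) = 1 - 1692/1320 = -0.281818.
Step 4: Under H0, t = rho * sqrt((n-2)/(1-rho^2)) = -0.8812 ~ t(9).
Step 5: Two-sided p-value from the t-distribution with 9 df = 0.401145.
Step 6: alpha = 0.1. fail to reject H0.

rho = -0.2818, p = 0.401145, fail to reject H0 at alpha = 0.1.


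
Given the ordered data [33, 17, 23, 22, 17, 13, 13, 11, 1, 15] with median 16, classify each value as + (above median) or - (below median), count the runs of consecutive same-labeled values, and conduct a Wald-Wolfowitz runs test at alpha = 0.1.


Step 1: Compute median = 16; label A = above, B = below.
Labels in order: AAAAABBBBB  (n_A = 5, n_B = 5)
Step 2: Count runs R = 2.
Step 3: Under H0 (random ordering), E[R] = 2*n_A*n_B/(n_A+n_B) + 1 = 2*5*5/10 + 1 = 6.0000.
        Var[R] = 2*n_A*n_B*(2*n_A*n_B - n_A - n_B) / ((n_A+n_B)^2 * (n_A+n_B-1)) = 2000/900 = 2.2222.
        SD[R] = 1.4907.
Step 4: Continuity-corrected z = (R + 0.5 - E[R]) / SD[R] = (2 + 0.5 - 6.0000) / 1.4907 = -2.3479.
Step 5: Two-sided p-value via normal approximation = 2*(1 - Phi(|z|)) = 0.018881.
Step 6: alpha = 0.1. reject H0.

R = 2, z = -2.3479, p = 0.018881, reject H0.


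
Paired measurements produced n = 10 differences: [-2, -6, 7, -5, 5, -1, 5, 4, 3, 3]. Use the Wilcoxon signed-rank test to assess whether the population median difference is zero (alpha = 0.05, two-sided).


Step 1: Drop any zero differences (none here) and take |d_i|.
|d| = [2, 6, 7, 5, 5, 1, 5, 4, 3, 3]
Step 2: Midrank |d_i| (ties get averaged ranks).
ranks: |2|->2, |6|->9, |7|->10, |5|->7, |5|->7, |1|->1, |5|->7, |4|->5, |3|->3.5, |3|->3.5
Step 3: Attach original signs; sum ranks with positive sign and with negative sign.
W+ = 10 + 7 + 7 + 5 + 3.5 + 3.5 = 36
W- = 2 + 9 + 7 + 1 = 19
(Check: W+ + W- = 55 should equal n(n+1)/2 = 55.)
Step 4: Test statistic W = min(W+, W-) = 19.
Step 5: Ties in |d|, so use the tie-corrected normal approximation.
        E[W] = n(n+1)/4 = 10*11/4 = 27.5.
        Tie groups: |d|=3 (t=2), |d|=5 (t=3); sum(t^3 - t) = 30.
        Var[W] = n(n+1)(2n+1)/24 - sum(t^3-t)/48 = 2310/24 - 30/48 = 95.625.
        z = (W - E[W]) / sqrt(Var[W]) = (19 - 27.5) / 9.7788 = -0.8692.
        Two-sided p = 2*Phi(z) = 0.384723.
Step 6: alpha = 0.05. fail to reject H0.

W+ = 36, W- = 19, W = min = 19, p = 0.384723, fail to reject H0.


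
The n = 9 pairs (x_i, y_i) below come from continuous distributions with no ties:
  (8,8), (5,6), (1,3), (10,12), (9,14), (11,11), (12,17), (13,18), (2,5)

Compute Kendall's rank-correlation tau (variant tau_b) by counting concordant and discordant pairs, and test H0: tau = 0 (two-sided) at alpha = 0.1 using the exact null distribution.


Step 1: Enumerate the 36 unordered pairs (i,j) with i<j and classify each by sign(x_j-x_i) * sign(y_j-y_i).
  (1,2):dx=-3,dy=-2->C; (1,3):dx=-7,dy=-5->C; (1,4):dx=+2,dy=+4->C; (1,5):dx=+1,dy=+6->C
  (1,6):dx=+3,dy=+3->C; (1,7):dx=+4,dy=+9->C; (1,8):dx=+5,dy=+10->C; (1,9):dx=-6,dy=-3->C
  (2,3):dx=-4,dy=-3->C; (2,4):dx=+5,dy=+6->C; (2,5):dx=+4,dy=+8->C; (2,6):dx=+6,dy=+5->C
  (2,7):dx=+7,dy=+11->C; (2,8):dx=+8,dy=+12->C; (2,9):dx=-3,dy=-1->C; (3,4):dx=+9,dy=+9->C
  (3,5):dx=+8,dy=+11->C; (3,6):dx=+10,dy=+8->C; (3,7):dx=+11,dy=+14->C; (3,8):dx=+12,dy=+15->C
  (3,9):dx=+1,dy=+2->C; (4,5):dx=-1,dy=+2->D; (4,6):dx=+1,dy=-1->D; (4,7):dx=+2,dy=+5->C
  (4,8):dx=+3,dy=+6->C; (4,9):dx=-8,dy=-7->C; (5,6):dx=+2,dy=-3->D; (5,7):dx=+3,dy=+3->C
  (5,8):dx=+4,dy=+4->C; (5,9):dx=-7,dy=-9->C; (6,7):dx=+1,dy=+6->C; (6,8):dx=+2,dy=+7->C
  (6,9):dx=-9,dy=-6->C; (7,8):dx=+1,dy=+1->C; (7,9):dx=-10,dy=-12->C; (8,9):dx=-11,dy=-13->C
Step 2: C = 33, D = 3, total pairs = 36.
Step 3: tau = (C - D)/(n(n-1)/2) = (33 - 3)/36 = 0.833333.
Step 4: Exact two-sided p-value (enumerate n! = 362880 permutations of y under H0): p = 0.000854.
Step 5: alpha = 0.1. reject H0.

tau_b = 0.8333 (C=33, D=3), p = 0.000854, reject H0.


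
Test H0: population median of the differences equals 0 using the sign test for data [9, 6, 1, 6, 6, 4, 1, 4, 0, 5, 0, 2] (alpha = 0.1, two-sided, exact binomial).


Step 1: Discard zero differences. Original n = 12; n_eff = number of nonzero differences = 10.
Nonzero differences (with sign): +9, +6, +1, +6, +6, +4, +1, +4, +5, +2
Step 2: Count signs: positive = 10, negative = 0.
Step 3: Under H0: P(positive) = 0.5, so the number of positives S ~ Bin(10, 0.5).
Step 4: Two-sided exact p-value = sum of Bin(10,0.5) probabilities at or below the observed probability = 0.001953.
Step 5: alpha = 0.1. reject H0.

n_eff = 10, pos = 10, neg = 0, p = 0.001953, reject H0.


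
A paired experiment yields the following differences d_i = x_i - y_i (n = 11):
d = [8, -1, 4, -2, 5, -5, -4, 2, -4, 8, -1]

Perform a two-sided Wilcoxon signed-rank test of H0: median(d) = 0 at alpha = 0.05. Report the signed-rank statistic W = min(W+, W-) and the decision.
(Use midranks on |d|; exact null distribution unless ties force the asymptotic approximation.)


Step 1: Drop any zero differences (none here) and take |d_i|.
|d| = [8, 1, 4, 2, 5, 5, 4, 2, 4, 8, 1]
Step 2: Midrank |d_i| (ties get averaged ranks).
ranks: |8|->10.5, |1|->1.5, |4|->6, |2|->3.5, |5|->8.5, |5|->8.5, |4|->6, |2|->3.5, |4|->6, |8|->10.5, |1|->1.5
Step 3: Attach original signs; sum ranks with positive sign and with negative sign.
W+ = 10.5 + 6 + 8.5 + 3.5 + 10.5 = 39
W- = 1.5 + 3.5 + 8.5 + 6 + 6 + 1.5 = 27
(Check: W+ + W- = 66 should equal n(n+1)/2 = 66.)
Step 4: Test statistic W = min(W+, W-) = 27.
Step 5: Ties in |d|, so use the tie-corrected normal approximation.
        E[W] = n(n+1)/4 = 11*12/4 = 33.
        Tie groups: |d|=1 (t=2), |d|=2 (t=2), |d|=4 (t=3), |d|=5 (t=2), |d|=8 (t=2); sum(t^3 - t) = 48.
        Var[W] = n(n+1)(2n+1)/24 - sum(t^3-t)/48 = 3036/24 - 48/48 = 125.5.
        z = (W - E[W]) / sqrt(Var[W]) = (27 - 33) / 11.2027 = -0.5356.
        Two-sided p = 2*Phi(z) = 0.592245.
Step 6: alpha = 0.05. fail to reject H0.

W+ = 39, W- = 27, W = min = 27, p = 0.592245, fail to reject H0.


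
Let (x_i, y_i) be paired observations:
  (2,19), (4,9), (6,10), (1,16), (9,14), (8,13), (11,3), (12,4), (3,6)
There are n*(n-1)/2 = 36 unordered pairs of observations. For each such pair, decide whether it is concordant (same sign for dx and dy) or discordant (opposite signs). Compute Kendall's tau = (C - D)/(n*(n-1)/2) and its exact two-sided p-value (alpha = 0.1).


Step 1: Enumerate the 36 unordered pairs (i,j) with i<j and classify each by sign(x_j-x_i) * sign(y_j-y_i).
  (1,2):dx=+2,dy=-10->D; (1,3):dx=+4,dy=-9->D; (1,4):dx=-1,dy=-3->C; (1,5):dx=+7,dy=-5->D
  (1,6):dx=+6,dy=-6->D; (1,7):dx=+9,dy=-16->D; (1,8):dx=+10,dy=-15->D; (1,9):dx=+1,dy=-13->D
  (2,3):dx=+2,dy=+1->C; (2,4):dx=-3,dy=+7->D; (2,5):dx=+5,dy=+5->C; (2,6):dx=+4,dy=+4->C
  (2,7):dx=+7,dy=-6->D; (2,8):dx=+8,dy=-5->D; (2,9):dx=-1,dy=-3->C; (3,4):dx=-5,dy=+6->D
  (3,5):dx=+3,dy=+4->C; (3,6):dx=+2,dy=+3->C; (3,7):dx=+5,dy=-7->D; (3,8):dx=+6,dy=-6->D
  (3,9):dx=-3,dy=-4->C; (4,5):dx=+8,dy=-2->D; (4,6):dx=+7,dy=-3->D; (4,7):dx=+10,dy=-13->D
  (4,8):dx=+11,dy=-12->D; (4,9):dx=+2,dy=-10->D; (5,6):dx=-1,dy=-1->C; (5,7):dx=+2,dy=-11->D
  (5,8):dx=+3,dy=-10->D; (5,9):dx=-6,dy=-8->C; (6,7):dx=+3,dy=-10->D; (6,8):dx=+4,dy=-9->D
  (6,9):dx=-5,dy=-7->C; (7,8):dx=+1,dy=+1->C; (7,9):dx=-8,dy=+3->D; (8,9):dx=-9,dy=+2->D
Step 2: C = 12, D = 24, total pairs = 36.
Step 3: tau = (C - D)/(n(n-1)/2) = (12 - 24)/36 = -0.333333.
Step 4: Exact two-sided p-value (enumerate n! = 362880 permutations of y under H0): p = 0.259518.
Step 5: alpha = 0.1. fail to reject H0.

tau_b = -0.3333 (C=12, D=24), p = 0.259518, fail to reject H0.


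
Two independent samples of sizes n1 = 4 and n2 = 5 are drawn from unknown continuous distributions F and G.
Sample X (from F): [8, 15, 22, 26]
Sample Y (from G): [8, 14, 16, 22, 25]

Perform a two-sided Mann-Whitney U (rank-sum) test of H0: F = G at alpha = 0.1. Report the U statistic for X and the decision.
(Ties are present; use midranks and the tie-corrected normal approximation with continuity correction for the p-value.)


Step 1: Combine and sort all 9 observations; assign midranks.
sorted (value, group): (8,X), (8,Y), (14,Y), (15,X), (16,Y), (22,X), (22,Y), (25,Y), (26,X)
ranks: 8->1.5, 8->1.5, 14->3, 15->4, 16->5, 22->6.5, 22->6.5, 25->8, 26->9
Step 2: Rank sum for X: R1 = 1.5 + 4 + 6.5 + 9 = 21.
Step 3: U_X = R1 - n1(n1+1)/2 = 21 - 4*5/2 = 21 - 10 = 11.
       U_Y = n1*n2 - U_X = 20 - 11 = 9.
Step 4: Ties are present, so use the tie-corrected normal approximation (with continuity correction) for the p-value.
Step 5: p-value = 0.901705; compare to alpha = 0.1. fail to reject H0.

U_X = 11, p = 0.901705, fail to reject H0 at alpha = 0.1.


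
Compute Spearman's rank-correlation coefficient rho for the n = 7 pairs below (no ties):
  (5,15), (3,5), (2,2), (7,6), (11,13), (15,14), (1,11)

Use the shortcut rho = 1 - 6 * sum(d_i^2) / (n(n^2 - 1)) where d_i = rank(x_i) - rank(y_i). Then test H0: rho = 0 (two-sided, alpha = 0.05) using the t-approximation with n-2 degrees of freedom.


Step 1: Rank x and y separately (midranks; no ties here).
rank(x): 5->4, 3->3, 2->2, 7->5, 11->6, 15->7, 1->1
rank(y): 15->7, 5->2, 2->1, 6->3, 13->5, 14->6, 11->4
Step 2: d_i = R_x(i) - R_y(i); compute d_i^2.
  (4-7)^2=9, (3-2)^2=1, (2-1)^2=1, (5-3)^2=4, (6-5)^2=1, (7-6)^2=1, (1-4)^2=9
sum(d^2) = 26.
Step 3: rho = 1 - 6*26 / (7*(7^2 - 1)) = 1 - 156/336 = 0.535714.
Step 4: Under H0, t = rho * sqrt((n-2)/(1-rho^2)) = 1.4186 ~ t(5).
Step 5: Two-sided p-value from the t-distribution with 5 df = 0.215217.
Step 6: alpha = 0.05. fail to reject H0.

rho = 0.5357, p = 0.215217, fail to reject H0 at alpha = 0.05.


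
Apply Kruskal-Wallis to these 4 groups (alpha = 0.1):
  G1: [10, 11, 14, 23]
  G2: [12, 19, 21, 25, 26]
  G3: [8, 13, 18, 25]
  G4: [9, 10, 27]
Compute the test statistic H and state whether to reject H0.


Step 1: Combine all N = 16 observations and assign midranks.
sorted (value, group, rank): (8,G3,1), (9,G4,2), (10,G1,3.5), (10,G4,3.5), (11,G1,5), (12,G2,6), (13,G3,7), (14,G1,8), (18,G3,9), (19,G2,10), (21,G2,11), (23,G1,12), (25,G2,13.5), (25,G3,13.5), (26,G2,15), (27,G4,16)
Step 2: Sum ranks within each group.
R_1 = 28.5 (n_1 = 4)
R_2 = 55.5 (n_2 = 5)
R_3 = 30.5 (n_3 = 4)
R_4 = 21.5 (n_4 = 3)
Step 3: H = 12/(N(N+1)) * sum(R_i^2/n_i) - 3(N+1)
     = 12/(16*17) * (28.5^2/4 + 55.5^2/5 + 30.5^2/4 + 21.5^2/3) - 3*17
     = 0.044118 * 1205.76 - 51
     = 2.195221.
Step 4: Ties present; correction factor C = 1 - 12/(16^3 - 16) = 0.997059. Corrected H = 2.195221 / 0.997059 = 2.201696.
Step 5: Under H0, H ~ chi^2(3); p-value = 0.531614.
Step 6: alpha = 0.1. fail to reject H0.

H = 2.2017, df = 3, p = 0.531614, fail to reject H0.


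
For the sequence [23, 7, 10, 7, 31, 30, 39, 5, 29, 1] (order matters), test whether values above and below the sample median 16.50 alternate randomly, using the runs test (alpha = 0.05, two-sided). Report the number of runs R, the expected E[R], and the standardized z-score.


Step 1: Compute median = 16.50; label A = above, B = below.
Labels in order: ABBBAAABAB  (n_A = 5, n_B = 5)
Step 2: Count runs R = 6.
Step 3: Under H0 (random ordering), E[R] = 2*n_A*n_B/(n_A+n_B) + 1 = 2*5*5/10 + 1 = 6.0000.
        Var[R] = 2*n_A*n_B*(2*n_A*n_B - n_A - n_B) / ((n_A+n_B)^2 * (n_A+n_B-1)) = 2000/900 = 2.2222.
        SD[R] = 1.4907.
Step 4: R = E[R], so z = 0 with no continuity correction.
Step 5: Two-sided p-value via normal approximation = 2*(1 - Phi(|z|)) = 1.000000.
Step 6: alpha = 0.05. fail to reject H0.

R = 6, z = 0.0000, p = 1.000000, fail to reject H0.


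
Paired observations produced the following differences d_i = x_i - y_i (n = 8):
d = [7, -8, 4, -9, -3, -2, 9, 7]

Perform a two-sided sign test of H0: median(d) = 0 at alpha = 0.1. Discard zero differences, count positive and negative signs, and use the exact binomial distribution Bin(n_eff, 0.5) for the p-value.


Step 1: Discard zero differences. Original n = 8; n_eff = number of nonzero differences = 8.
Nonzero differences (with sign): +7, -8, +4, -9, -3, -2, +9, +7
Step 2: Count signs: positive = 4, negative = 4.
Step 3: Under H0: P(positive) = 0.5, so the number of positives S ~ Bin(8, 0.5).
Step 4: Two-sided exact p-value = sum of Bin(8,0.5) probabilities at or below the observed probability = 1.000000.
Step 5: alpha = 0.1. fail to reject H0.

n_eff = 8, pos = 4, neg = 4, p = 1.000000, fail to reject H0.


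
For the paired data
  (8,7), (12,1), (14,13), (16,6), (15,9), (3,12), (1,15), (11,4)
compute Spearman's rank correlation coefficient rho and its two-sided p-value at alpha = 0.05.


Step 1: Rank x and y separately (midranks; no ties here).
rank(x): 8->3, 12->5, 14->6, 16->8, 15->7, 3->2, 1->1, 11->4
rank(y): 7->4, 1->1, 13->7, 6->3, 9->5, 12->6, 15->8, 4->2
Step 2: d_i = R_x(i) - R_y(i); compute d_i^2.
  (3-4)^2=1, (5-1)^2=16, (6-7)^2=1, (8-3)^2=25, (7-5)^2=4, (2-6)^2=16, (1-8)^2=49, (4-2)^2=4
sum(d^2) = 116.
Step 3: rho = 1 - 6*116 / (8*(8^2 - 1)) = 1 - 696/504 = -0.380952.
Step 4: Under H0, t = rho * sqrt((n-2)/(1-rho^2)) = -1.0092 ~ t(6).
Step 5: Two-sided p-value from the t-distribution with 6 df = 0.351813.
Step 6: alpha = 0.05. fail to reject H0.

rho = -0.3810, p = 0.351813, fail to reject H0 at alpha = 0.05.


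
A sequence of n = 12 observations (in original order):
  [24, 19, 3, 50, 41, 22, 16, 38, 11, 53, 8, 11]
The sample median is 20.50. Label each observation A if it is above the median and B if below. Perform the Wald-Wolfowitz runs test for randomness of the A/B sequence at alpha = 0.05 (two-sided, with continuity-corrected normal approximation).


Step 1: Compute median = 20.50; label A = above, B = below.
Labels in order: ABBAAABABABB  (n_A = 6, n_B = 6)
Step 2: Count runs R = 8.
Step 3: Under H0 (random ordering), E[R] = 2*n_A*n_B/(n_A+n_B) + 1 = 2*6*6/12 + 1 = 7.0000.
        Var[R] = 2*n_A*n_B*(2*n_A*n_B - n_A - n_B) / ((n_A+n_B)^2 * (n_A+n_B-1)) = 4320/1584 = 2.7273.
        SD[R] = 1.6514.
Step 4: Continuity-corrected z = (R - 0.5 - E[R]) / SD[R] = (8 - 0.5 - 7.0000) / 1.6514 = 0.3028.
Step 5: Two-sided p-value via normal approximation = 2*(1 - Phi(|z|)) = 0.762069.
Step 6: alpha = 0.05. fail to reject H0.

R = 8, z = 0.3028, p = 0.762069, fail to reject H0.


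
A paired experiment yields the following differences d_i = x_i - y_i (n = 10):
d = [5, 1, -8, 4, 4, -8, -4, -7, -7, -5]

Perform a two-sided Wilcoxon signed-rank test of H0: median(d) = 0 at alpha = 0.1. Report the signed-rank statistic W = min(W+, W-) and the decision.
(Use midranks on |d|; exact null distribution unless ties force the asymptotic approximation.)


Step 1: Drop any zero differences (none here) and take |d_i|.
|d| = [5, 1, 8, 4, 4, 8, 4, 7, 7, 5]
Step 2: Midrank |d_i| (ties get averaged ranks).
ranks: |5|->5.5, |1|->1, |8|->9.5, |4|->3, |4|->3, |8|->9.5, |4|->3, |7|->7.5, |7|->7.5, |5|->5.5
Step 3: Attach original signs; sum ranks with positive sign and with negative sign.
W+ = 5.5 + 1 + 3 + 3 = 12.5
W- = 9.5 + 9.5 + 3 + 7.5 + 7.5 + 5.5 = 42.5
(Check: W+ + W- = 55 should equal n(n+1)/2 = 55.)
Step 4: Test statistic W = min(W+, W-) = 12.5.
Step 5: Ties in |d|, so use the tie-corrected normal approximation.
        E[W] = n(n+1)/4 = 10*11/4 = 27.5.
        Tie groups: |d|=4 (t=3), |d|=5 (t=2), |d|=7 (t=2), |d|=8 (t=2); sum(t^3 - t) = 42.
        Var[W] = n(n+1)(2n+1)/24 - sum(t^3-t)/48 = 2310/24 - 42/48 = 95.375.
        z = (W - E[W]) / sqrt(Var[W]) = (12.5 - 27.5) / 9.7660 = -1.5359.
        Two-sided p = 2*Phi(z) = 0.124553.
Step 6: alpha = 0.1. fail to reject H0.

W+ = 12.5, W- = 42.5, W = min = 12.5, p = 0.124553, fail to reject H0.


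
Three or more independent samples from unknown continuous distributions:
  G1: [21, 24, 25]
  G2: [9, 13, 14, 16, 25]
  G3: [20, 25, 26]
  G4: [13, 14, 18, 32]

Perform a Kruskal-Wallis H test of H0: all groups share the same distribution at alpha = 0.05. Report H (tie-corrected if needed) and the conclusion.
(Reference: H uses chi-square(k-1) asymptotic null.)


Step 1: Combine all N = 15 observations and assign midranks.
sorted (value, group, rank): (9,G2,1), (13,G2,2.5), (13,G4,2.5), (14,G2,4.5), (14,G4,4.5), (16,G2,6), (18,G4,7), (20,G3,8), (21,G1,9), (24,G1,10), (25,G1,12), (25,G2,12), (25,G3,12), (26,G3,14), (32,G4,15)
Step 2: Sum ranks within each group.
R_1 = 31 (n_1 = 3)
R_2 = 26 (n_2 = 5)
R_3 = 34 (n_3 = 3)
R_4 = 29 (n_4 = 4)
Step 3: H = 12/(N(N+1)) * sum(R_i^2/n_i) - 3(N+1)
     = 12/(15*16) * (31^2/3 + 26^2/5 + 34^2/3 + 29^2/4) - 3*16
     = 0.050000 * 1051.12 - 48
     = 4.555833.
Step 4: Ties present; correction factor C = 1 - 36/(15^3 - 15) = 0.989286. Corrected H = 4.555833 / 0.989286 = 4.605174.
Step 5: Under H0, H ~ chi^2(3); p-value = 0.203099.
Step 6: alpha = 0.05. fail to reject H0.

H = 4.6052, df = 3, p = 0.203099, fail to reject H0.


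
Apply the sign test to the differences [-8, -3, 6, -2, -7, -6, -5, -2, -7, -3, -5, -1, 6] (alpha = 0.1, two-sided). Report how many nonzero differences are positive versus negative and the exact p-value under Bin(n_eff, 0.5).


Step 1: Discard zero differences. Original n = 13; n_eff = number of nonzero differences = 13.
Nonzero differences (with sign): -8, -3, +6, -2, -7, -6, -5, -2, -7, -3, -5, -1, +6
Step 2: Count signs: positive = 2, negative = 11.
Step 3: Under H0: P(positive) = 0.5, so the number of positives S ~ Bin(13, 0.5).
Step 4: Two-sided exact p-value = sum of Bin(13,0.5) probabilities at or below the observed probability = 0.022461.
Step 5: alpha = 0.1. reject H0.

n_eff = 13, pos = 2, neg = 11, p = 0.022461, reject H0.


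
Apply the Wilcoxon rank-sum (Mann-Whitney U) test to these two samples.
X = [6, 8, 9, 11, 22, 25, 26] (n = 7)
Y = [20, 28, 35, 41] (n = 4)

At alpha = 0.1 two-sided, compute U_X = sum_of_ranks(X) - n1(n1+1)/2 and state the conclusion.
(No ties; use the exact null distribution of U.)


Step 1: Combine and sort all 11 observations; assign midranks.
sorted (value, group): (6,X), (8,X), (9,X), (11,X), (20,Y), (22,X), (25,X), (26,X), (28,Y), (35,Y), (41,Y)
ranks: 6->1, 8->2, 9->3, 11->4, 20->5, 22->6, 25->7, 26->8, 28->9, 35->10, 41->11
Step 2: Rank sum for X: R1 = 1 + 2 + 3 + 4 + 6 + 7 + 8 = 31.
Step 3: U_X = R1 - n1(n1+1)/2 = 31 - 7*8/2 = 31 - 28 = 3.
       U_Y = n1*n2 - U_X = 28 - 3 = 25.
Step 4: No ties, so the exact null distribution of U (based on enumerating the C(11,7) = 330 equally likely rank assignments) gives the two-sided p-value.
Step 5: p-value = 0.042424; compare to alpha = 0.1. reject H0.

U_X = 3, p = 0.042424, reject H0 at alpha = 0.1.


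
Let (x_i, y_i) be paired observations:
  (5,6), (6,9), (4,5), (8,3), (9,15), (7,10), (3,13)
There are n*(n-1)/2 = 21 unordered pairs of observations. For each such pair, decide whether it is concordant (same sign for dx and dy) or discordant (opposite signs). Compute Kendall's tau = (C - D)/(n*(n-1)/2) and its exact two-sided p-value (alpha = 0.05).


Step 1: Enumerate the 21 unordered pairs (i,j) with i<j and classify each by sign(x_j-x_i) * sign(y_j-y_i).
  (1,2):dx=+1,dy=+3->C; (1,3):dx=-1,dy=-1->C; (1,4):dx=+3,dy=-3->D; (1,5):dx=+4,dy=+9->C
  (1,6):dx=+2,dy=+4->C; (1,7):dx=-2,dy=+7->D; (2,3):dx=-2,dy=-4->C; (2,4):dx=+2,dy=-6->D
  (2,5):dx=+3,dy=+6->C; (2,6):dx=+1,dy=+1->C; (2,7):dx=-3,dy=+4->D; (3,4):dx=+4,dy=-2->D
  (3,5):dx=+5,dy=+10->C; (3,6):dx=+3,dy=+5->C; (3,7):dx=-1,dy=+8->D; (4,5):dx=+1,dy=+12->C
  (4,6):dx=-1,dy=+7->D; (4,7):dx=-5,dy=+10->D; (5,6):dx=-2,dy=-5->C; (5,7):dx=-6,dy=-2->C
  (6,7):dx=-4,dy=+3->D
Step 2: C = 12, D = 9, total pairs = 21.
Step 3: tau = (C - D)/(n(n-1)/2) = (12 - 9)/21 = 0.142857.
Step 4: Exact two-sided p-value (enumerate n! = 5040 permutations of y under H0): p = 0.772619.
Step 5: alpha = 0.05. fail to reject H0.

tau_b = 0.1429 (C=12, D=9), p = 0.772619, fail to reject H0.


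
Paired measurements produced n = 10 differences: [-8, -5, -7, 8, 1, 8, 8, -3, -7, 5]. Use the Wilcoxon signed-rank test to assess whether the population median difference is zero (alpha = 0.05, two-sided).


Step 1: Drop any zero differences (none here) and take |d_i|.
|d| = [8, 5, 7, 8, 1, 8, 8, 3, 7, 5]
Step 2: Midrank |d_i| (ties get averaged ranks).
ranks: |8|->8.5, |5|->3.5, |7|->5.5, |8|->8.5, |1|->1, |8|->8.5, |8|->8.5, |3|->2, |7|->5.5, |5|->3.5
Step 3: Attach original signs; sum ranks with positive sign and with negative sign.
W+ = 8.5 + 1 + 8.5 + 8.5 + 3.5 = 30
W- = 8.5 + 3.5 + 5.5 + 2 + 5.5 = 25
(Check: W+ + W- = 55 should equal n(n+1)/2 = 55.)
Step 4: Test statistic W = min(W+, W-) = 25.
Step 5: Ties in |d|, so use the tie-corrected normal approximation.
        E[W] = n(n+1)/4 = 10*11/4 = 27.5.
        Tie groups: |d|=5 (t=2), |d|=7 (t=2), |d|=8 (t=4); sum(t^3 - t) = 72.
        Var[W] = n(n+1)(2n+1)/24 - sum(t^3-t)/48 = 2310/24 - 72/48 = 94.75.
        z = (W - E[W]) / sqrt(Var[W]) = (25 - 27.5) / 9.7340 = -0.2568.
        Two-sided p = 2*Phi(z) = 0.797308.
Step 6: alpha = 0.05. fail to reject H0.

W+ = 30, W- = 25, W = min = 25, p = 0.797308, fail to reject H0.


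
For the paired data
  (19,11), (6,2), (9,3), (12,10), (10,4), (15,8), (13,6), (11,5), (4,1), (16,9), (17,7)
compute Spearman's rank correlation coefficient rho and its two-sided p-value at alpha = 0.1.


Step 1: Rank x and y separately (midranks; no ties here).
rank(x): 19->11, 6->2, 9->3, 12->6, 10->4, 15->8, 13->7, 11->5, 4->1, 16->9, 17->10
rank(y): 11->11, 2->2, 3->3, 10->10, 4->4, 8->8, 6->6, 5->5, 1->1, 9->9, 7->7
Step 2: d_i = R_x(i) - R_y(i); compute d_i^2.
  (11-11)^2=0, (2-2)^2=0, (3-3)^2=0, (6-10)^2=16, (4-4)^2=0, (8-8)^2=0, (7-6)^2=1, (5-5)^2=0, (1-1)^2=0, (9-9)^2=0, (10-7)^2=9
sum(d^2) = 26.
Step 3: rho = 1 - 6*26 / (11*(11^2 - 1)) = 1 - 156/1320 = 0.881818.
Step 4: Under H0, t = rho * sqrt((n-2)/(1-rho^2)) = 5.6097 ~ t(9).
Step 5: Two-sided p-value from the t-distribution with 9 df = 0.000330.
Step 6: alpha = 0.1. reject H0.

rho = 0.8818, p = 0.000330, reject H0 at alpha = 0.1.


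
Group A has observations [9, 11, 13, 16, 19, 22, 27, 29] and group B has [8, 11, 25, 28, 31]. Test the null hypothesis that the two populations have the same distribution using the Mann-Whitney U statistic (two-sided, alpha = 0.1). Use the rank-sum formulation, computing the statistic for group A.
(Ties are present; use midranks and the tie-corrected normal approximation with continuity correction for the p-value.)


Step 1: Combine and sort all 13 observations; assign midranks.
sorted (value, group): (8,Y), (9,X), (11,X), (11,Y), (13,X), (16,X), (19,X), (22,X), (25,Y), (27,X), (28,Y), (29,X), (31,Y)
ranks: 8->1, 9->2, 11->3.5, 11->3.5, 13->5, 16->6, 19->7, 22->8, 25->9, 27->10, 28->11, 29->12, 31->13
Step 2: Rank sum for X: R1 = 2 + 3.5 + 5 + 6 + 7 + 8 + 10 + 12 = 53.5.
Step 3: U_X = R1 - n1(n1+1)/2 = 53.5 - 8*9/2 = 53.5 - 36 = 17.5.
       U_Y = n1*n2 - U_X = 40 - 17.5 = 22.5.
Step 4: Ties are present, so use the tie-corrected normal approximation (with continuity correction) for the p-value.
Step 5: p-value = 0.769390; compare to alpha = 0.1. fail to reject H0.

U_X = 17.5, p = 0.769390, fail to reject H0 at alpha = 0.1.


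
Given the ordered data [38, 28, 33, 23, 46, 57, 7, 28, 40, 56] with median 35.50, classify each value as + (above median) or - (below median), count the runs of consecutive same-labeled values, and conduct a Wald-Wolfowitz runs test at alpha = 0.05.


Step 1: Compute median = 35.50; label A = above, B = below.
Labels in order: ABBBAABBAA  (n_A = 5, n_B = 5)
Step 2: Count runs R = 5.
Step 3: Under H0 (random ordering), E[R] = 2*n_A*n_B/(n_A+n_B) + 1 = 2*5*5/10 + 1 = 6.0000.
        Var[R] = 2*n_A*n_B*(2*n_A*n_B - n_A - n_B) / ((n_A+n_B)^2 * (n_A+n_B-1)) = 2000/900 = 2.2222.
        SD[R] = 1.4907.
Step 4: Continuity-corrected z = (R + 0.5 - E[R]) / SD[R] = (5 + 0.5 - 6.0000) / 1.4907 = -0.3354.
Step 5: Two-sided p-value via normal approximation = 2*(1 - Phi(|z|)) = 0.737316.
Step 6: alpha = 0.05. fail to reject H0.

R = 5, z = -0.3354, p = 0.737316, fail to reject H0.


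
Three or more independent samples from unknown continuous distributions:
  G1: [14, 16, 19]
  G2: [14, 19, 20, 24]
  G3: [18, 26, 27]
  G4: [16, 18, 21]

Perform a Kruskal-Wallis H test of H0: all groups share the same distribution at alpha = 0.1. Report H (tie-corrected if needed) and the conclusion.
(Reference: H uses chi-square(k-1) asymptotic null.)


Step 1: Combine all N = 13 observations and assign midranks.
sorted (value, group, rank): (14,G1,1.5), (14,G2,1.5), (16,G1,3.5), (16,G4,3.5), (18,G3,5.5), (18,G4,5.5), (19,G1,7.5), (19,G2,7.5), (20,G2,9), (21,G4,10), (24,G2,11), (26,G3,12), (27,G3,13)
Step 2: Sum ranks within each group.
R_1 = 12.5 (n_1 = 3)
R_2 = 29 (n_2 = 4)
R_3 = 30.5 (n_3 = 3)
R_4 = 19 (n_4 = 3)
Step 3: H = 12/(N(N+1)) * sum(R_i^2/n_i) - 3(N+1)
     = 12/(13*14) * (12.5^2/3 + 29^2/4 + 30.5^2/3 + 19^2/3) - 3*14
     = 0.065934 * 692.75 - 42
     = 3.675824.
Step 4: Ties present; correction factor C = 1 - 24/(13^3 - 13) = 0.989011. Corrected H = 3.675824 / 0.989011 = 3.716667.
Step 5: Under H0, H ~ chi^2(3); p-value = 0.293729.
Step 6: alpha = 0.1. fail to reject H0.

H = 3.7167, df = 3, p = 0.293729, fail to reject H0.


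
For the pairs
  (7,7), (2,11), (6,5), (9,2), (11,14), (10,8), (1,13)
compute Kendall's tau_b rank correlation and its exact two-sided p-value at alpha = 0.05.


Step 1: Enumerate the 21 unordered pairs (i,j) with i<j and classify each by sign(x_j-x_i) * sign(y_j-y_i).
  (1,2):dx=-5,dy=+4->D; (1,3):dx=-1,dy=-2->C; (1,4):dx=+2,dy=-5->D; (1,5):dx=+4,dy=+7->C
  (1,6):dx=+3,dy=+1->C; (1,7):dx=-6,dy=+6->D; (2,3):dx=+4,dy=-6->D; (2,4):dx=+7,dy=-9->D
  (2,5):dx=+9,dy=+3->C; (2,6):dx=+8,dy=-3->D; (2,7):dx=-1,dy=+2->D; (3,4):dx=+3,dy=-3->D
  (3,5):dx=+5,dy=+9->C; (3,6):dx=+4,dy=+3->C; (3,7):dx=-5,dy=+8->D; (4,5):dx=+2,dy=+12->C
  (4,6):dx=+1,dy=+6->C; (4,7):dx=-8,dy=+11->D; (5,6):dx=-1,dy=-6->C; (5,7):dx=-10,dy=-1->C
  (6,7):dx=-9,dy=+5->D
Step 2: C = 10, D = 11, total pairs = 21.
Step 3: tau = (C - D)/(n(n-1)/2) = (10 - 11)/21 = -0.047619.
Step 4: Exact two-sided p-value (enumerate n! = 5040 permutations of y under H0): p = 1.000000.
Step 5: alpha = 0.05. fail to reject H0.

tau_b = -0.0476 (C=10, D=11), p = 1.000000, fail to reject H0.
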